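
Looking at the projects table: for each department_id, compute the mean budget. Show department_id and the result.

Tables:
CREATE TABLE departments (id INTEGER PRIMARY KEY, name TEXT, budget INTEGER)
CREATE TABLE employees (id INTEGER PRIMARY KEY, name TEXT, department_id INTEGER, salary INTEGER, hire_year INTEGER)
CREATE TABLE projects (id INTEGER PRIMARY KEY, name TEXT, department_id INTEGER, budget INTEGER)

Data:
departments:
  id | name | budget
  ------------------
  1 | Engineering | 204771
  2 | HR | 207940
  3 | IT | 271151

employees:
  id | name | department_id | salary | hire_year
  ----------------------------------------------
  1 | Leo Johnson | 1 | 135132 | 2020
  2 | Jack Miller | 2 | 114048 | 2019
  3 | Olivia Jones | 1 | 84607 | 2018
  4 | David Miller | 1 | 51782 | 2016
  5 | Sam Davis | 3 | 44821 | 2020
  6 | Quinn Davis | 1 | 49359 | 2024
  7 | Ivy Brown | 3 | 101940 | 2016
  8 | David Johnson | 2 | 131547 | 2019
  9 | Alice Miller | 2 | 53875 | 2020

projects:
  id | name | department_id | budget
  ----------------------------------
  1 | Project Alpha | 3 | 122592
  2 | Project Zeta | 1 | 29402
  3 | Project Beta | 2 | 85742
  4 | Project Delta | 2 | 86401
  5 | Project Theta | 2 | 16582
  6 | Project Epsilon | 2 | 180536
SELECT department_id, AVG(budget) AS avg_budget FROM projects GROUP BY department_id

Execution result:
department_id | avg_budget
1 | 29402.00
2 | 92315.25
3 | 122592.00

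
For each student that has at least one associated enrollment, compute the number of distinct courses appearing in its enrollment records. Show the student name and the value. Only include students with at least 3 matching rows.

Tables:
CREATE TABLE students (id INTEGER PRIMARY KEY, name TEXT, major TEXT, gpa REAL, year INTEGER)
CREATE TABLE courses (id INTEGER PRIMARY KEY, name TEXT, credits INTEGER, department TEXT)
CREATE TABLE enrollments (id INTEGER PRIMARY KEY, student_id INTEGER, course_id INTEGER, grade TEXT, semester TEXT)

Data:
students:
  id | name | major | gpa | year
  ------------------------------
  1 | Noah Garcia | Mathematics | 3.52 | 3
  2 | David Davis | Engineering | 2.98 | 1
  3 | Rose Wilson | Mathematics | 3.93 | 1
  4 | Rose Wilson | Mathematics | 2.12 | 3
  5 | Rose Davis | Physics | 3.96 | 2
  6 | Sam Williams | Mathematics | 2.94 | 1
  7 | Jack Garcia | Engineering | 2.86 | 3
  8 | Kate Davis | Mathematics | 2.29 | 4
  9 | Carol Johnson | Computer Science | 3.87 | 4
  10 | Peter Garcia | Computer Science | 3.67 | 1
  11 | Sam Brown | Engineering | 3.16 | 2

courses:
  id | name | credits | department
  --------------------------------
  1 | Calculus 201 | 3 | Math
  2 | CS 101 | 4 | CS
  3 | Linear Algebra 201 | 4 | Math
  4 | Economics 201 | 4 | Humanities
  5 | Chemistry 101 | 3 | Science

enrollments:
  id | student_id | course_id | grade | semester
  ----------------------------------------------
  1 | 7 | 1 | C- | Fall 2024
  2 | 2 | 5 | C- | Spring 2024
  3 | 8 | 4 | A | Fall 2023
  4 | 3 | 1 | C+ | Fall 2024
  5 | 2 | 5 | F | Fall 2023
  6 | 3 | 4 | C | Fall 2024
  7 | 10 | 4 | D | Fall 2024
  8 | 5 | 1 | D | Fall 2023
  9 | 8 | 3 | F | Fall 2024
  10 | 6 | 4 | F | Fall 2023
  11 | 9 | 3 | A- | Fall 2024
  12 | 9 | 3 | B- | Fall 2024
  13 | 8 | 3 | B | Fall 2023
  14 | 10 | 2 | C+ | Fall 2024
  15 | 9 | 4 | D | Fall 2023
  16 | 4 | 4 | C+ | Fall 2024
SELECT p.name, COUNT(DISTINCT c.course_id) AS distinct_course_count FROM enrollments c JOIN students p ON c.student_id = p.id GROUP BY p.id, p.name HAVING COUNT(*) >= 3

Execution result:
name | distinct_course_count
Kate Davis | 2
Carol Johnson | 2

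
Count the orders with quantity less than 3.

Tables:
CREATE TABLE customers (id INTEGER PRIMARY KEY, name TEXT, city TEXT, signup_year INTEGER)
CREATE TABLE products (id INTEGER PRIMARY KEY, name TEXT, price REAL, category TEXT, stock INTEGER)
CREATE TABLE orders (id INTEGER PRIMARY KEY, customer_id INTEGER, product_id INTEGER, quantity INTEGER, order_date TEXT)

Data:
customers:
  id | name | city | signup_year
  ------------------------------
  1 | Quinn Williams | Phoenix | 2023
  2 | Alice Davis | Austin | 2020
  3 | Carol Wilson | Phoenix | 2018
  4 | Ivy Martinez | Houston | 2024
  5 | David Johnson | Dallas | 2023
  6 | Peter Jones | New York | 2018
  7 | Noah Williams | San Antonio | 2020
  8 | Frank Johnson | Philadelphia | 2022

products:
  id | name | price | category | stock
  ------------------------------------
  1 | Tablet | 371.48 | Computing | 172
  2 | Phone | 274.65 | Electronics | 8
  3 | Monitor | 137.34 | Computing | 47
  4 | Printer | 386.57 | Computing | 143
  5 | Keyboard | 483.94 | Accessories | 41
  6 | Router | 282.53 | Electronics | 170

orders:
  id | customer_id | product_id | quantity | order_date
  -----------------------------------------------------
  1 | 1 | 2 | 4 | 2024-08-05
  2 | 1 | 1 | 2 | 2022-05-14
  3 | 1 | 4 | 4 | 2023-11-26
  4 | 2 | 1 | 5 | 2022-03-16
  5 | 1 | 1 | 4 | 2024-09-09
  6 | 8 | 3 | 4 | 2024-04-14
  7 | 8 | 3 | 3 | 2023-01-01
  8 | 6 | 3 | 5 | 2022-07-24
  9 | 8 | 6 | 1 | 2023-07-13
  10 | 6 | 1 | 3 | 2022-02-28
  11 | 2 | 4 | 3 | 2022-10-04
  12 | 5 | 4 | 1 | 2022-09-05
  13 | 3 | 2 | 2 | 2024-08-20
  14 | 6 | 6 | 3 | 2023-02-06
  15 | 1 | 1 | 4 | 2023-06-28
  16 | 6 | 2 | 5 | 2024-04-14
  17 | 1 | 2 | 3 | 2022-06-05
SELECT COUNT(*) FROM orders WHERE quantity < 3

Execution result:
4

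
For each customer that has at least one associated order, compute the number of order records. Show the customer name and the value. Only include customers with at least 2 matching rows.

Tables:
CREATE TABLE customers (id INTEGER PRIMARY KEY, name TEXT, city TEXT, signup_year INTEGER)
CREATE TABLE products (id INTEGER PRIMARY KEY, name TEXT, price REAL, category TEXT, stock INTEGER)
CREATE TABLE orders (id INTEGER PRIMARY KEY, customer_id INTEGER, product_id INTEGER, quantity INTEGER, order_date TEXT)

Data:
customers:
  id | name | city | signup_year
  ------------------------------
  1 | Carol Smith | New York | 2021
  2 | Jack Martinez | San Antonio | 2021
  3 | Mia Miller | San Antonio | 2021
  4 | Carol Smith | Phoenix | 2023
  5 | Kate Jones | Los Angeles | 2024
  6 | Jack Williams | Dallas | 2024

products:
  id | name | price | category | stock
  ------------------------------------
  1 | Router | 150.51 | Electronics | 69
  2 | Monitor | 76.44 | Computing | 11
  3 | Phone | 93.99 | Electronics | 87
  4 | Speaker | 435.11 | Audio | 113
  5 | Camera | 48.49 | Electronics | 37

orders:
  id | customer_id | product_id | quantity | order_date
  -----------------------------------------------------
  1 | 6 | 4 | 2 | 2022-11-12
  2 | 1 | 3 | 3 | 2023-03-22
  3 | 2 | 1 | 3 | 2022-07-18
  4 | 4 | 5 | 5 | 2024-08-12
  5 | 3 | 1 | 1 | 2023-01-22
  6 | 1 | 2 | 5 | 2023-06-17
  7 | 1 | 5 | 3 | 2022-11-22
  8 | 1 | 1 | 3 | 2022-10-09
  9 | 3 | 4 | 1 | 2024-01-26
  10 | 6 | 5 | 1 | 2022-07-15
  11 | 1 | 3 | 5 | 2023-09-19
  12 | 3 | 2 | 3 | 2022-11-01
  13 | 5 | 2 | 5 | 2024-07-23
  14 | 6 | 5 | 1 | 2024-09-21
SELECT p.name, COUNT(*) AS n FROM orders c JOIN customers p ON c.customer_id = p.id GROUP BY p.id, p.name HAVING COUNT(*) >= 2

Execution result:
name | n
Carol Smith | 5
Mia Miller | 3
Jack Williams | 3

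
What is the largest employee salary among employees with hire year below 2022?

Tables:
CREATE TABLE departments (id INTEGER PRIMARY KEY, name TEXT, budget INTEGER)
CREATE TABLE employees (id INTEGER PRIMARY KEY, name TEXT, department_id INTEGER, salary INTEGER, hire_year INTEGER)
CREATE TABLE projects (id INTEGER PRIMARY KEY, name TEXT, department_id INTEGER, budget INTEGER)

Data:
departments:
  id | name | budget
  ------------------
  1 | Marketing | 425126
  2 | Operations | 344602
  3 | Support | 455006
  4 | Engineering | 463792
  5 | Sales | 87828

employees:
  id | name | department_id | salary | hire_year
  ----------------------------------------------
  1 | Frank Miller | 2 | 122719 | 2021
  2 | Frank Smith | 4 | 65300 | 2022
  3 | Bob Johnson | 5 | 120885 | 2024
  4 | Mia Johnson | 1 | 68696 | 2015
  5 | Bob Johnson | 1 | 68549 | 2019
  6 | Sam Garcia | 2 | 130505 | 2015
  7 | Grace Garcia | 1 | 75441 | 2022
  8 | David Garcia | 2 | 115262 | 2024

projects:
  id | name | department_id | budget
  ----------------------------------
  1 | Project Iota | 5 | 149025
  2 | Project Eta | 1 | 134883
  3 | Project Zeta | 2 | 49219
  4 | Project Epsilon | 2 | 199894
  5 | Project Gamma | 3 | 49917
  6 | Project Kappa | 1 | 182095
SELECT MAX(salary) FROM employees WHERE hire_year < 2022

Execution result:
130505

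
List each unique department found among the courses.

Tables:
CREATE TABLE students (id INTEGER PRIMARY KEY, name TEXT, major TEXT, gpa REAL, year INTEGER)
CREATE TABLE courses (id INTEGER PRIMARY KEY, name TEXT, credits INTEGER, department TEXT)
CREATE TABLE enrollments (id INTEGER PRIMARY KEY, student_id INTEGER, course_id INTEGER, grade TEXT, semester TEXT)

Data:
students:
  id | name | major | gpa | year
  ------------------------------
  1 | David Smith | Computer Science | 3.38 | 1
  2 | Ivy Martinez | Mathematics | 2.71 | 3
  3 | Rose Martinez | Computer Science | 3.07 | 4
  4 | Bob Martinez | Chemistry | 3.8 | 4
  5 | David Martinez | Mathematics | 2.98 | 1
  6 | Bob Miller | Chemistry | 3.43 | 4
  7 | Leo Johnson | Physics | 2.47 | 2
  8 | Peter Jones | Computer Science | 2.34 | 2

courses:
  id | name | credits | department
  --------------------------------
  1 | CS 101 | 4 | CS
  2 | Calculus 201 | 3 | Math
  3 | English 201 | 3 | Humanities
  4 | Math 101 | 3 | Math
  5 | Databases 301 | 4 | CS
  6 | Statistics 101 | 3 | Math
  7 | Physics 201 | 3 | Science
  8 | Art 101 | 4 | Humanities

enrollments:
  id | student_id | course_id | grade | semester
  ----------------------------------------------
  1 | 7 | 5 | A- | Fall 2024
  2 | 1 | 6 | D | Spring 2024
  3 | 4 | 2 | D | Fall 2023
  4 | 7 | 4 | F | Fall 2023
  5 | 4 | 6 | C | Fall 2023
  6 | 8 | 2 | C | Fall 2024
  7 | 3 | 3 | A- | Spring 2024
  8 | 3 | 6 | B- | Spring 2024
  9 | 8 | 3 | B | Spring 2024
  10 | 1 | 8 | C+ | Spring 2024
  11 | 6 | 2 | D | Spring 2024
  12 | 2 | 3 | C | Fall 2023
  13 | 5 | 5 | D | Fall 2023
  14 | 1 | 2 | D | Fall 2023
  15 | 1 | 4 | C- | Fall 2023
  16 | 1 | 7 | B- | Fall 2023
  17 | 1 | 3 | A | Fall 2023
SELECT DISTINCT department FROM courses

Execution result:
department
CS
Math
Humanities
Science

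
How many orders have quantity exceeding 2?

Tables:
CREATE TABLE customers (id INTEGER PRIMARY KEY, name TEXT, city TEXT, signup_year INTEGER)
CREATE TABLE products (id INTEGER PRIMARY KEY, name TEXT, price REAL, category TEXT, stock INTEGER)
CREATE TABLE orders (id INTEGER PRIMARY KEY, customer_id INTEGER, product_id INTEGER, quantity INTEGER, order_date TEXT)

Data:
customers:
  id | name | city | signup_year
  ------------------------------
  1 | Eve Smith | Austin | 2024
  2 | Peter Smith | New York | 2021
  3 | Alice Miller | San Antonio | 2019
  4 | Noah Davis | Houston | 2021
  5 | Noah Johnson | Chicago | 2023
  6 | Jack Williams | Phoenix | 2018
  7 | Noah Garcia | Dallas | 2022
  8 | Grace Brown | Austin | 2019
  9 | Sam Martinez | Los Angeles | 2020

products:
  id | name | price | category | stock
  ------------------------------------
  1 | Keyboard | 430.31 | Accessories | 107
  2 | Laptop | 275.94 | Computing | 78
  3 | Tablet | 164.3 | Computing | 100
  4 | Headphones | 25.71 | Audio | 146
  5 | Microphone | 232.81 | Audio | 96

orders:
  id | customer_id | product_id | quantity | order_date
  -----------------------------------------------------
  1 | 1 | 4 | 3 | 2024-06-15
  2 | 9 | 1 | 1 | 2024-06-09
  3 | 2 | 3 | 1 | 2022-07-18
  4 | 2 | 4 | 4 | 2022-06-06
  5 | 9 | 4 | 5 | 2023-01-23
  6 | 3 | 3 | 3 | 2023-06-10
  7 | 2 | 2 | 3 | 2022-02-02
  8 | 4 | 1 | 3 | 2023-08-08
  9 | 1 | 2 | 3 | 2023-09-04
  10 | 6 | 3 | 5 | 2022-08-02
SELECT COUNT(*) FROM orders WHERE quantity > 2

Execution result:
8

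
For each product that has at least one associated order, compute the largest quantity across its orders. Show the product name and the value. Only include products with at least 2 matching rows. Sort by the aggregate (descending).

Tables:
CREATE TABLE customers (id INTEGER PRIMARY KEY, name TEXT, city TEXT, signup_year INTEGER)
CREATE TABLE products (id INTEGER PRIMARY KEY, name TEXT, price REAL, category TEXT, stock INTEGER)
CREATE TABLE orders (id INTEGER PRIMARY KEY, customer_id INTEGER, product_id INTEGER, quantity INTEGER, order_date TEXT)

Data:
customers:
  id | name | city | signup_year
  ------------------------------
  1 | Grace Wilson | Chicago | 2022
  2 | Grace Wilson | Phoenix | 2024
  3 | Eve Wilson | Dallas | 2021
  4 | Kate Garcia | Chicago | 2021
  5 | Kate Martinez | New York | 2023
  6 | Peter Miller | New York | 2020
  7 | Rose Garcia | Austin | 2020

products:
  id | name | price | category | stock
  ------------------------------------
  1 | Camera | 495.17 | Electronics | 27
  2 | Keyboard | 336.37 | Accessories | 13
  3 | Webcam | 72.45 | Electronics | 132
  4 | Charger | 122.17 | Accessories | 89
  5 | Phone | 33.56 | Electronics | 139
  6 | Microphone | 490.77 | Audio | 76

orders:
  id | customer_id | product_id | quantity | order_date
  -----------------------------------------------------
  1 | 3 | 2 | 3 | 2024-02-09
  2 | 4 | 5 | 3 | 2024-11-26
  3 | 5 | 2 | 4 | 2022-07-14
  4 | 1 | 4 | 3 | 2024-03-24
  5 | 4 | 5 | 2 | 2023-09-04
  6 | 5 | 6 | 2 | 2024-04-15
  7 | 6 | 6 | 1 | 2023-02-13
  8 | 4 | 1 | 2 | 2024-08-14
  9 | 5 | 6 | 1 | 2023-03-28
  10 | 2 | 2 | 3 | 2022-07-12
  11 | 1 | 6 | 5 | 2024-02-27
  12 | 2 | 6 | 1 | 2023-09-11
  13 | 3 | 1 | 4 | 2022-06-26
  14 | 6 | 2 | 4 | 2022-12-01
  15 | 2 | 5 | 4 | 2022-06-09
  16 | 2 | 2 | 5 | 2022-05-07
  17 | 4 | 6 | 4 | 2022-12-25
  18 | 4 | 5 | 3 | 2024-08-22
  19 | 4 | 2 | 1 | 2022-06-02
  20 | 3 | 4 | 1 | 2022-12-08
SELECT p.name, MAX(c.quantity) AS max_quantity FROM orders c JOIN products p ON c.product_id = p.id GROUP BY p.id, p.name HAVING COUNT(*) >= 2 ORDER BY max_quantity DESC

Execution result:
name | max_quantity
Keyboard | 5
Microphone | 5
Camera | 4
Phone | 4
Charger | 3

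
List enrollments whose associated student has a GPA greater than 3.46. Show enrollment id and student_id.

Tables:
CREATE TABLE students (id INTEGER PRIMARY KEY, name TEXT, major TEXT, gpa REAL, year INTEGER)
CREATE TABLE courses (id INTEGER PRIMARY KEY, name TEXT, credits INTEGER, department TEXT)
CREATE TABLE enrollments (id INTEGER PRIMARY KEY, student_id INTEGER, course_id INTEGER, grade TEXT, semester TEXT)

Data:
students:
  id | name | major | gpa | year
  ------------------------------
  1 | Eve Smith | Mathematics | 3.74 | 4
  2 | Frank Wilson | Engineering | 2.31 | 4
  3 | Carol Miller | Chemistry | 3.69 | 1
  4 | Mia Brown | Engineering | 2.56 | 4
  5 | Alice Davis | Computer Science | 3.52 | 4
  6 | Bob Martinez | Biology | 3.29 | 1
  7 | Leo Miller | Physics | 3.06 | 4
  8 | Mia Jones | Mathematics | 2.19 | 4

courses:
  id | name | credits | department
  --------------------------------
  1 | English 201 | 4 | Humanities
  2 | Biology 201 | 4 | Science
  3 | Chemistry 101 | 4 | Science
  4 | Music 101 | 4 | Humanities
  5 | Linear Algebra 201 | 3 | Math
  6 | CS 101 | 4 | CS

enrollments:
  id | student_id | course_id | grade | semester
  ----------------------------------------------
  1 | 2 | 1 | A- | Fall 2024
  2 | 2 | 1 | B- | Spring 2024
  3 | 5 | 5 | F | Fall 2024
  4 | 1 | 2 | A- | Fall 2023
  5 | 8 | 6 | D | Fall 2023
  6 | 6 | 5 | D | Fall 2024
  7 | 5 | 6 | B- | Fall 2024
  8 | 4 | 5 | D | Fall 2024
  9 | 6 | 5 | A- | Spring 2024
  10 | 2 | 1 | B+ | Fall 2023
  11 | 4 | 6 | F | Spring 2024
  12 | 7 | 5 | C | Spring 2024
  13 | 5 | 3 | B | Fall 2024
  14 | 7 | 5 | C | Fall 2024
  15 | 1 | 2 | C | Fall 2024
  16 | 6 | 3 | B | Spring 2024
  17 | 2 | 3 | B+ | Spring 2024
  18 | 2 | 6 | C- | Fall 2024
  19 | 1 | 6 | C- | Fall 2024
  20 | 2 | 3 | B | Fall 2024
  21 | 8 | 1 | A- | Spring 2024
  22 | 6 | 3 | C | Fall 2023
SELECT id, student_id FROM enrollments WHERE student_id IN (SELECT id FROM students WHERE gpa > 3.46)

Execution result:
id | student_id
3 | 5
4 | 1
7 | 5
13 | 5
15 | 1
19 | 1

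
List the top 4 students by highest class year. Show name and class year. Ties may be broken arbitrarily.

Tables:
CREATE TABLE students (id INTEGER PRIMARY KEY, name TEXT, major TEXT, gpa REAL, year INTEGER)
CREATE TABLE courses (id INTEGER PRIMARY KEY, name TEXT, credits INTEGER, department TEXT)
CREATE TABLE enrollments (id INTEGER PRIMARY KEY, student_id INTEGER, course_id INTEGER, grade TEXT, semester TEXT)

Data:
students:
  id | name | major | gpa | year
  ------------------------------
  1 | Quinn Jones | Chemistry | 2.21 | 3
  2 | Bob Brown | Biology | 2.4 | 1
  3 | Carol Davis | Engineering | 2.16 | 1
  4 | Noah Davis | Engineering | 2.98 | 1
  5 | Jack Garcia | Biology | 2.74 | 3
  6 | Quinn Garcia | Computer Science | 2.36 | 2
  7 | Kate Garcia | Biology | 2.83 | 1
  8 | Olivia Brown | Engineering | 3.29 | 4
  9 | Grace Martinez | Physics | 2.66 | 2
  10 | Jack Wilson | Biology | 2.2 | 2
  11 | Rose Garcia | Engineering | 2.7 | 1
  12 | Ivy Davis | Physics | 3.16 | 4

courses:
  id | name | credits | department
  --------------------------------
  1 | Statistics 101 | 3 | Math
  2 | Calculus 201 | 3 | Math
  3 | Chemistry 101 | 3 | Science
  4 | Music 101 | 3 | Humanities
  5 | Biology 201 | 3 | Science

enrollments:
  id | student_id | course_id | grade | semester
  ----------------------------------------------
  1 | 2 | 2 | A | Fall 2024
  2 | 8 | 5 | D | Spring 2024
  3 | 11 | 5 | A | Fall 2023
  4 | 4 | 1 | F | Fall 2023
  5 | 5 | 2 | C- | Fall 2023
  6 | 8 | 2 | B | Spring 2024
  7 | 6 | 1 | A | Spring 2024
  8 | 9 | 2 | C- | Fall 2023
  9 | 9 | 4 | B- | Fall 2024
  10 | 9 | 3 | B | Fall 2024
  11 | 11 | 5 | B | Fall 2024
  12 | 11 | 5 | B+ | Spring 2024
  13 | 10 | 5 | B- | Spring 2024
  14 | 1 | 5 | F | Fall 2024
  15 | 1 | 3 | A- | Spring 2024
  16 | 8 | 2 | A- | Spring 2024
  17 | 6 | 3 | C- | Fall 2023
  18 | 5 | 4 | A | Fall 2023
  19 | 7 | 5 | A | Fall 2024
SELECT name, year FROM students ORDER BY year DESC LIMIT 4

Execution result:
name | year
Olivia Brown | 4
Ivy Davis | 4
Quinn Jones | 3
Jack Garcia | 3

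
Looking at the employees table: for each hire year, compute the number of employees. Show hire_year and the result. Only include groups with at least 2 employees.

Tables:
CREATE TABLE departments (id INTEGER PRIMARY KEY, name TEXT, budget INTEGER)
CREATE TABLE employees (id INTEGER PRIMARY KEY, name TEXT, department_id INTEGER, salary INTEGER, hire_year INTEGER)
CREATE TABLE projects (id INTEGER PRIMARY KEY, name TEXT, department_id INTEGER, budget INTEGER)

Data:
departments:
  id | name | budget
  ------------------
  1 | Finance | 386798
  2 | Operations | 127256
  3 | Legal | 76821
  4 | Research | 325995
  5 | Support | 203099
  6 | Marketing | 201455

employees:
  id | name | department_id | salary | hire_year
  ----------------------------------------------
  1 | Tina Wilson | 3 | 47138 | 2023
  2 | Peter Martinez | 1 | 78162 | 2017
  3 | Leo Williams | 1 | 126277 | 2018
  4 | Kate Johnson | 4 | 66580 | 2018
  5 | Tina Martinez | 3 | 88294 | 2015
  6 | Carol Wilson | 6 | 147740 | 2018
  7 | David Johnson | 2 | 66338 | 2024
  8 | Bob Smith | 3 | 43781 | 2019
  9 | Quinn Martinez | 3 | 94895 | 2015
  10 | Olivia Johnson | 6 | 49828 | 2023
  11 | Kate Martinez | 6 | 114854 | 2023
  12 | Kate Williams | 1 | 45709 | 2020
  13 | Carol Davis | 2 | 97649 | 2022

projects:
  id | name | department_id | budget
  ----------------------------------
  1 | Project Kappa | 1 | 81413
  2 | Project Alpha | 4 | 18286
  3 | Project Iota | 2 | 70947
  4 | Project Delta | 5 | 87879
SELECT hire_year, COUNT(*) AS n FROM employees GROUP BY hire_year HAVING COUNT(*) >= 2

Execution result:
hire_year | n
2015 | 2
2018 | 3
2023 | 3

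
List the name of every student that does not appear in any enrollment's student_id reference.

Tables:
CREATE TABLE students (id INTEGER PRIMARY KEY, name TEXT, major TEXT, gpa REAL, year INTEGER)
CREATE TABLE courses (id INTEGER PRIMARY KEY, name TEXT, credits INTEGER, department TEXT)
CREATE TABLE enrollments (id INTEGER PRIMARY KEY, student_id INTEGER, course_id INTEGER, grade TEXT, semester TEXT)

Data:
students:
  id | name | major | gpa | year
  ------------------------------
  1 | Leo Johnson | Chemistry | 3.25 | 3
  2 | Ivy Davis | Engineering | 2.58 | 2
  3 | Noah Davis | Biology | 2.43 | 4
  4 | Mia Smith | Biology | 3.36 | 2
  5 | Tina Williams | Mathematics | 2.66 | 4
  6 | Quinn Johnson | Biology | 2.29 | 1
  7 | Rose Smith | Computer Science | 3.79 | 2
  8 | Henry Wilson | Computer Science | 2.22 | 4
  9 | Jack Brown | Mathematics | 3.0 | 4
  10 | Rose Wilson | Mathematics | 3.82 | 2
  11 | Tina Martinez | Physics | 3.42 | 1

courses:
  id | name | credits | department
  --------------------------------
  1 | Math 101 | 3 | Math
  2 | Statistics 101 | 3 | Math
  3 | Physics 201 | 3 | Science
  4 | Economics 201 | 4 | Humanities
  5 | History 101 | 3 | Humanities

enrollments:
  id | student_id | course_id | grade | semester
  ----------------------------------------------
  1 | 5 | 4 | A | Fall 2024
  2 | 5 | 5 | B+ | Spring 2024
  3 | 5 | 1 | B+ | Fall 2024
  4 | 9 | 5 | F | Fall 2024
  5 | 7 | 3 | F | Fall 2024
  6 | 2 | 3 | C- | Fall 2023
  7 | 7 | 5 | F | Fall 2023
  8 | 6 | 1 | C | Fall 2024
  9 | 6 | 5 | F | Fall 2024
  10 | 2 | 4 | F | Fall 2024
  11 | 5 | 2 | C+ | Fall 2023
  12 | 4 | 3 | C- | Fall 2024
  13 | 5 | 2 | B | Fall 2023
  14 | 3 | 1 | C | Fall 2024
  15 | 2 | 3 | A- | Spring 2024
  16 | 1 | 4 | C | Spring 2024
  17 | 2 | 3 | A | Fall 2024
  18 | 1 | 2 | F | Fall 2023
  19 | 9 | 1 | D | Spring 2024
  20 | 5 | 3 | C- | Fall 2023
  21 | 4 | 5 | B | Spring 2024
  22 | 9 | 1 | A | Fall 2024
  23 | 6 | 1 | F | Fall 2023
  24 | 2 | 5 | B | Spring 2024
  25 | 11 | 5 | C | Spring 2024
SELECT p.name FROM students p LEFT JOIN enrollments c ON c.student_id = p.id WHERE c.id IS NULL

Execution result:
name
Henry Wilson
Rose Wilson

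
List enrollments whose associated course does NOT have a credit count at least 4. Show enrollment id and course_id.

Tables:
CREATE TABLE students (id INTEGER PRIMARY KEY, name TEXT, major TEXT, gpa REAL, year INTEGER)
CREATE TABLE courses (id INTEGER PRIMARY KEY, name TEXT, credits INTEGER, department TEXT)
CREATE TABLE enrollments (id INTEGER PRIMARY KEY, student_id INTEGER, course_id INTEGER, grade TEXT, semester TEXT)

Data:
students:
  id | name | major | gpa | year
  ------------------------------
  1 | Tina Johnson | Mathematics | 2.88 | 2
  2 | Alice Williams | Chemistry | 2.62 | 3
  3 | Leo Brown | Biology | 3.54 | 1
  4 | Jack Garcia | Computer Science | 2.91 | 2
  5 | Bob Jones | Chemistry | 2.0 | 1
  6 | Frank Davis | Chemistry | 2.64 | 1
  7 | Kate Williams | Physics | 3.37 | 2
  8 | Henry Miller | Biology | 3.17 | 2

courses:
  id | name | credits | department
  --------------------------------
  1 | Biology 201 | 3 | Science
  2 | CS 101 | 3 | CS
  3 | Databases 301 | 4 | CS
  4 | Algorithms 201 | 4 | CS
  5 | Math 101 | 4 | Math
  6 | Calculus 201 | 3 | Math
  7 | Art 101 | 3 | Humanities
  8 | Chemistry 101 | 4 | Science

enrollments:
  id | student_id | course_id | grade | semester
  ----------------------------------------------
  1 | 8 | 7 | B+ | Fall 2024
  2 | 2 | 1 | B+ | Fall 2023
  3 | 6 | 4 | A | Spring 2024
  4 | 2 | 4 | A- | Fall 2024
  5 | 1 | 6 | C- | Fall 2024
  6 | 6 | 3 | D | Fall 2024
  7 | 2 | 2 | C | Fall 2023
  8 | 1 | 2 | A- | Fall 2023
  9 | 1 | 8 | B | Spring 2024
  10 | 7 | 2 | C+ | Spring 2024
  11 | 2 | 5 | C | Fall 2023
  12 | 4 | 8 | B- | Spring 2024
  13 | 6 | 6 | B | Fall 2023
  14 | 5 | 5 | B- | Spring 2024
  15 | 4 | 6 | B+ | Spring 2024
SELECT id, course_id FROM enrollments WHERE course_id NOT IN (SELECT id FROM courses WHERE credits >= 4)

Execution result:
id | course_id
1 | 7
2 | 1
5 | 6
7 | 2
8 | 2
10 | 2
13 | 6
15 | 6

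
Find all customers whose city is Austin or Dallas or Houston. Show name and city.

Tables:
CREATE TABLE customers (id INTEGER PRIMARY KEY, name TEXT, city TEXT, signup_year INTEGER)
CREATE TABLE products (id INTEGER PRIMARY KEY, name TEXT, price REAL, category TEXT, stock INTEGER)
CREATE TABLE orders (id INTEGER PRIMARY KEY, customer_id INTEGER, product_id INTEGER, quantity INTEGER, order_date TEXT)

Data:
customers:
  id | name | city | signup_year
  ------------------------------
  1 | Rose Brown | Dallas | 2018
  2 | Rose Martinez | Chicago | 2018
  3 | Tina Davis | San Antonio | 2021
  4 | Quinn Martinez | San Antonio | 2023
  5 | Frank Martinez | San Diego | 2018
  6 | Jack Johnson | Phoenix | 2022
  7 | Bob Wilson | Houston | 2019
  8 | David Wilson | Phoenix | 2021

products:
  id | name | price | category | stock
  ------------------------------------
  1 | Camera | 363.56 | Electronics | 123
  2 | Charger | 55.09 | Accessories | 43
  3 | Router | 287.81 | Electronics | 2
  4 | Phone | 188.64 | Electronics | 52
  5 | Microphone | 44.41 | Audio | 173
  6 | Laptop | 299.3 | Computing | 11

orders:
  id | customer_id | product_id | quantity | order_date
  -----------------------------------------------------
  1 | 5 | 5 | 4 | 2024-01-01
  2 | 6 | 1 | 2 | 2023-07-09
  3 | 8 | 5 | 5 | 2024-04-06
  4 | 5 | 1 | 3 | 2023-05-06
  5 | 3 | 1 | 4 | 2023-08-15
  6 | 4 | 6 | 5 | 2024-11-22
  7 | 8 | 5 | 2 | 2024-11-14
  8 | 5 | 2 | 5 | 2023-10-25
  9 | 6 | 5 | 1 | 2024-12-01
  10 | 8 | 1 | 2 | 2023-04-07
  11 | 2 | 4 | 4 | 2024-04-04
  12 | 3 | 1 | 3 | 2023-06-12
SELECT name, city FROM customers WHERE city IN ('Austin', 'Dallas', 'Houston')

Execution result:
name | city
Rose Brown | Dallas
Bob Wilson | Houston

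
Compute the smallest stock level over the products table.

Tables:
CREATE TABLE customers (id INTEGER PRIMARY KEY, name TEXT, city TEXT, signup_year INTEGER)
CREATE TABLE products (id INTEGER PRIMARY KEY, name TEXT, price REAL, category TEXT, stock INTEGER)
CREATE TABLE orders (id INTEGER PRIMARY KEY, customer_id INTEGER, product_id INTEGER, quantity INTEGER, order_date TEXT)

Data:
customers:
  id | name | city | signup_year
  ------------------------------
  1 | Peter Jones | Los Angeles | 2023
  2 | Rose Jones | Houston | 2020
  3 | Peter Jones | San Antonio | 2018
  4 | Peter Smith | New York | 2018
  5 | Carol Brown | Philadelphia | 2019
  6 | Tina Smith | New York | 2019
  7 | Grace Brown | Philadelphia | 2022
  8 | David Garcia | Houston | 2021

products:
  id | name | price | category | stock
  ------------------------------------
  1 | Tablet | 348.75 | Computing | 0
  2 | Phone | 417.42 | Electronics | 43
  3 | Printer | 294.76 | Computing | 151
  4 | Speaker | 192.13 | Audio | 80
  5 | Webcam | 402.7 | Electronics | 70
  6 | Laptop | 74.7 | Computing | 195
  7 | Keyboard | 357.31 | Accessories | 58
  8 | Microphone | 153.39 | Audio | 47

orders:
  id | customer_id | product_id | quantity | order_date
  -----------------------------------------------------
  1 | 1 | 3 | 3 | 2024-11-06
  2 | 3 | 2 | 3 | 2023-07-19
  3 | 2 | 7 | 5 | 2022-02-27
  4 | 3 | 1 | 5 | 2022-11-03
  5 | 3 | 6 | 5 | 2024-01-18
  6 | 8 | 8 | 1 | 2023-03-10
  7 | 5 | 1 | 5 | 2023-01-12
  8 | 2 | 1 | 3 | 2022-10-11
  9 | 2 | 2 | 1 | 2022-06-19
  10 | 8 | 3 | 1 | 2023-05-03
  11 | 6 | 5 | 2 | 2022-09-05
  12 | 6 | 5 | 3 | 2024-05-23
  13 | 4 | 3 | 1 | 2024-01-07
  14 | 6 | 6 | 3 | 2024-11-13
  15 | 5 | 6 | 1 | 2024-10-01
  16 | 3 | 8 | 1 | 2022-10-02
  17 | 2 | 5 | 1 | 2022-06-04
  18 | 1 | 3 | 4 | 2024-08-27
SELECT MIN(stock) FROM products

Execution result:
0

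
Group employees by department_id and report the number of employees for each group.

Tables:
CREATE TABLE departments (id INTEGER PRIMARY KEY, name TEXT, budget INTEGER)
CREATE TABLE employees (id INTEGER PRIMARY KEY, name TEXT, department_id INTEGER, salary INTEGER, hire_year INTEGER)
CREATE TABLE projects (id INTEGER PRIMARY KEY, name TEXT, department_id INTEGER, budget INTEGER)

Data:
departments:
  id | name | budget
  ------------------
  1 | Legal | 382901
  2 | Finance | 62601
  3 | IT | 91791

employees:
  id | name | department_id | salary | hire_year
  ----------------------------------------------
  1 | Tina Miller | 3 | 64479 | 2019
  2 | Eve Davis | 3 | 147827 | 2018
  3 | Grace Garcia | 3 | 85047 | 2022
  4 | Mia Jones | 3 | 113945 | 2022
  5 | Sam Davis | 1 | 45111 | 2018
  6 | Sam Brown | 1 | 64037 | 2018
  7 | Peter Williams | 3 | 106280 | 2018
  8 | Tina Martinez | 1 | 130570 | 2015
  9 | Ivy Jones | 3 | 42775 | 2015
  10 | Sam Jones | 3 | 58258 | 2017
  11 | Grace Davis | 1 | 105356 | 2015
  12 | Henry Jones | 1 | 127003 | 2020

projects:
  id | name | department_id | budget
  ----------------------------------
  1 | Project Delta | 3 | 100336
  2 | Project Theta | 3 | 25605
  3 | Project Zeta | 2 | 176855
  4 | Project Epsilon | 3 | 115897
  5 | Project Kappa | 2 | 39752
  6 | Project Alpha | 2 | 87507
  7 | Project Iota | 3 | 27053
SELECT department_id, COUNT(*) AS n FROM employees GROUP BY department_id

Execution result:
department_id | n
1 | 5
3 | 7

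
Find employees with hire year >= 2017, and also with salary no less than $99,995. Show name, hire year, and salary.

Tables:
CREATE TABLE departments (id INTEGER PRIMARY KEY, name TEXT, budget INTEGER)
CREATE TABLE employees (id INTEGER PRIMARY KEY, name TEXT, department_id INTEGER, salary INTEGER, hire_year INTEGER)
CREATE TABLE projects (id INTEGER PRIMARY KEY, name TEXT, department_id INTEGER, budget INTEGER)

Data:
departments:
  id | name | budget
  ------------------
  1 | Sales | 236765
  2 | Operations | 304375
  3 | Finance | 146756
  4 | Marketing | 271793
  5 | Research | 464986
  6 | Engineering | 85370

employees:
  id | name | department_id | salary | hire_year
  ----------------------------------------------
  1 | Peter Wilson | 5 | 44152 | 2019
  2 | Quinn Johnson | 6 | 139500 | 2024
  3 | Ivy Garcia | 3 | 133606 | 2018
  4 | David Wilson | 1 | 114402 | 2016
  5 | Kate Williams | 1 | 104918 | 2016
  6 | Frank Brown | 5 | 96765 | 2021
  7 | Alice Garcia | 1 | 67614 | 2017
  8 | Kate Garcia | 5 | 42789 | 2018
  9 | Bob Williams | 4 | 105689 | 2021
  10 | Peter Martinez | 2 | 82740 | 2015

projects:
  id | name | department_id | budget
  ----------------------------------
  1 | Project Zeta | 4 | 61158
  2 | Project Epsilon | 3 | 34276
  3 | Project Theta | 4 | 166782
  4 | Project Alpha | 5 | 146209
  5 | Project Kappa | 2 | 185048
SELECT name, hire_year, salary FROM employees WHERE hire_year >= 2017 AND salary >= 99995

Execution result:
name | hire_year | salary
Quinn Johnson | 2024 | 139500
Ivy Garcia | 2018 | 133606
Bob Williams | 2021 | 105689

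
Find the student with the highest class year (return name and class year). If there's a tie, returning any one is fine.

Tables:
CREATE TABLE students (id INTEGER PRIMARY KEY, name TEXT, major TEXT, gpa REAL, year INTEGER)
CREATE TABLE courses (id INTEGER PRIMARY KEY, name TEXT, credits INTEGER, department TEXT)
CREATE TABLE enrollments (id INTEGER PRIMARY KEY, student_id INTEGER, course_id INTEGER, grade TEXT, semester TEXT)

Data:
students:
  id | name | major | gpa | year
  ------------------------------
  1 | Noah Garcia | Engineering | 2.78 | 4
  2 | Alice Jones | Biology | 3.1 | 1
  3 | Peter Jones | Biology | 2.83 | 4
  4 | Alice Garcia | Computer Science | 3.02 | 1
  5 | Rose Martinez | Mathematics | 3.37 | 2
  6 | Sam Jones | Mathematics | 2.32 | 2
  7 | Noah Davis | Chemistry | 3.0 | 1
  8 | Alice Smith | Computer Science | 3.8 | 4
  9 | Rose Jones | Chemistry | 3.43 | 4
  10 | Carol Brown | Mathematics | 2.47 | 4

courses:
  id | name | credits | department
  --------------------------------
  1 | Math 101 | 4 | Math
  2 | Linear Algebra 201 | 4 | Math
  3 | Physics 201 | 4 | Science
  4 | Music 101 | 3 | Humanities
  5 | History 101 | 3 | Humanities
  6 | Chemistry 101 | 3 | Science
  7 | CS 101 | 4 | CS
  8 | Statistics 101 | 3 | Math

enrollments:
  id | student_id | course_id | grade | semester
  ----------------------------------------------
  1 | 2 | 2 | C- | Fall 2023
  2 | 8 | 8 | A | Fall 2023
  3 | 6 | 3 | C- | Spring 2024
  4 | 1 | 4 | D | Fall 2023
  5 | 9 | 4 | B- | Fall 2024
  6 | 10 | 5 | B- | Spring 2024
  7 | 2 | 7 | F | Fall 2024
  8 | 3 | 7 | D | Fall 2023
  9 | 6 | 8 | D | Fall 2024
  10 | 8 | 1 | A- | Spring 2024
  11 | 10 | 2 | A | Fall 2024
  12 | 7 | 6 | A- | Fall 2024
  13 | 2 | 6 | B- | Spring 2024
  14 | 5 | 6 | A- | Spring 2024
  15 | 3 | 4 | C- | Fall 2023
SELECT name, year FROM students ORDER BY year DESC LIMIT 1

Execution result:
name | year
Noah Garcia | 4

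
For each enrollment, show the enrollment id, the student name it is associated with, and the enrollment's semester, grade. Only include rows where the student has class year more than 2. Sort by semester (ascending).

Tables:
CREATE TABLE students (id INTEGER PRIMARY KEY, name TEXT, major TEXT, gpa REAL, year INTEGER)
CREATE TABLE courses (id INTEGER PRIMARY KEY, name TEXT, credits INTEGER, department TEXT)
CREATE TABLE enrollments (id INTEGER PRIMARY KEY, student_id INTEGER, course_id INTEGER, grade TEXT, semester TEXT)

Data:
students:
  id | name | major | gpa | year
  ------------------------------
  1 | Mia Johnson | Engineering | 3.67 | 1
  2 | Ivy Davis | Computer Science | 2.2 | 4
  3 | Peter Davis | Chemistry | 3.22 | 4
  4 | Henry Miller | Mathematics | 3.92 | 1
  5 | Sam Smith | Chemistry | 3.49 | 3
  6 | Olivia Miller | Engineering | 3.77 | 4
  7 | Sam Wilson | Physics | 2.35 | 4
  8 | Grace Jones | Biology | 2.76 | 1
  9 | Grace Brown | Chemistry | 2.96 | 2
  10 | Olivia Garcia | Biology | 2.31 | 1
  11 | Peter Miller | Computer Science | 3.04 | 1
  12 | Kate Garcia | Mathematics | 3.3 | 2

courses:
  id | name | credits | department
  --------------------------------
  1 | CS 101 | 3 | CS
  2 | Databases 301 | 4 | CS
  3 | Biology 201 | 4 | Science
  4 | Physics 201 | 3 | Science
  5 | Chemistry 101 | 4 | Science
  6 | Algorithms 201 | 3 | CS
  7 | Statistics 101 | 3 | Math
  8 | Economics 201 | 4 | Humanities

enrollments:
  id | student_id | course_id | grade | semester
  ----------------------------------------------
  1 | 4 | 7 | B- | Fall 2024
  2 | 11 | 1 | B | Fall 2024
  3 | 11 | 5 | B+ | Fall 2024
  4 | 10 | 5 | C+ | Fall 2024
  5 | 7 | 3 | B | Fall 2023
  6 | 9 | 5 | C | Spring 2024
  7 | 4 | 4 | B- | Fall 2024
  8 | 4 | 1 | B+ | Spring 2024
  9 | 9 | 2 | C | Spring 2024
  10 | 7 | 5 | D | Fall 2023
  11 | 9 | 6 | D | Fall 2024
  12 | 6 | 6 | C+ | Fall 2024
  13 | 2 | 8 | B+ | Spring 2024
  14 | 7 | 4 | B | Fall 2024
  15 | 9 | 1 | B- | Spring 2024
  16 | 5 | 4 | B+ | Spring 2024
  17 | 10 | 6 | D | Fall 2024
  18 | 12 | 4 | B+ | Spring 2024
SELECT c.id, p.name AS student, c.semester, c.grade FROM enrollments c JOIN students p ON c.student_id = p.id WHERE p.year > 2 ORDER BY c.semester ASC

Execution result:
id | student | semester | grade
5 | Sam Wilson | Fall 2023 | B
10 | Sam Wilson | Fall 2023 | D
12 | Olivia Miller | Fall 2024 | C+
14 | Sam Wilson | Fall 2024 | B
13 | Ivy Davis | Spring 2024 | B+
16 | Sam Smith | Spring 2024 | B+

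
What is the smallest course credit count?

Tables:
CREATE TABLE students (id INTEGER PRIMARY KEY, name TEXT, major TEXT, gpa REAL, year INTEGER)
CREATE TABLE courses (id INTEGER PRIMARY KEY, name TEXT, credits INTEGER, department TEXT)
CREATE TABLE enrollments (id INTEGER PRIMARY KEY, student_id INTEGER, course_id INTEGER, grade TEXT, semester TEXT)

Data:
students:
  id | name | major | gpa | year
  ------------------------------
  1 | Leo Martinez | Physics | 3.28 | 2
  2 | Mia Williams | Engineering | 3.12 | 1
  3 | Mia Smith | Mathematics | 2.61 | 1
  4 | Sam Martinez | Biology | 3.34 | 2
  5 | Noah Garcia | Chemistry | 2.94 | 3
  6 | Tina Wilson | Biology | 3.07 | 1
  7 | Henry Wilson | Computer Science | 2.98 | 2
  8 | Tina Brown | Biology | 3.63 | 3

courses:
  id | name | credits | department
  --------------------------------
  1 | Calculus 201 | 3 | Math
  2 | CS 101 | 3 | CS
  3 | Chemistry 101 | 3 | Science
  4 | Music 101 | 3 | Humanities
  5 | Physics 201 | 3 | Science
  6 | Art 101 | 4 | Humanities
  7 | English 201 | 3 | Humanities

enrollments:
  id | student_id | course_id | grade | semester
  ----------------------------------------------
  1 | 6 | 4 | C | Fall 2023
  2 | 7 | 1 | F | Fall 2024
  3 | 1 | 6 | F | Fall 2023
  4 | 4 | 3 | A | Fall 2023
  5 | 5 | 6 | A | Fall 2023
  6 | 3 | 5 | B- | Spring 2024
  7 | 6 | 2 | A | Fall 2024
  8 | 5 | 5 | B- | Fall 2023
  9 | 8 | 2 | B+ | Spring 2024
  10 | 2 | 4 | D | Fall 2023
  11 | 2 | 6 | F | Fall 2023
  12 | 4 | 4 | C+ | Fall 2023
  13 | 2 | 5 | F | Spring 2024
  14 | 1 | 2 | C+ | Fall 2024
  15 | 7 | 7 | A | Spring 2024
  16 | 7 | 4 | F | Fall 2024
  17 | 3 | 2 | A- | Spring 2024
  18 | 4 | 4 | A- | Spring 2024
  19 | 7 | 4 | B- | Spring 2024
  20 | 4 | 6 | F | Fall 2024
SELECT MIN(credits) FROM courses

Execution result:
3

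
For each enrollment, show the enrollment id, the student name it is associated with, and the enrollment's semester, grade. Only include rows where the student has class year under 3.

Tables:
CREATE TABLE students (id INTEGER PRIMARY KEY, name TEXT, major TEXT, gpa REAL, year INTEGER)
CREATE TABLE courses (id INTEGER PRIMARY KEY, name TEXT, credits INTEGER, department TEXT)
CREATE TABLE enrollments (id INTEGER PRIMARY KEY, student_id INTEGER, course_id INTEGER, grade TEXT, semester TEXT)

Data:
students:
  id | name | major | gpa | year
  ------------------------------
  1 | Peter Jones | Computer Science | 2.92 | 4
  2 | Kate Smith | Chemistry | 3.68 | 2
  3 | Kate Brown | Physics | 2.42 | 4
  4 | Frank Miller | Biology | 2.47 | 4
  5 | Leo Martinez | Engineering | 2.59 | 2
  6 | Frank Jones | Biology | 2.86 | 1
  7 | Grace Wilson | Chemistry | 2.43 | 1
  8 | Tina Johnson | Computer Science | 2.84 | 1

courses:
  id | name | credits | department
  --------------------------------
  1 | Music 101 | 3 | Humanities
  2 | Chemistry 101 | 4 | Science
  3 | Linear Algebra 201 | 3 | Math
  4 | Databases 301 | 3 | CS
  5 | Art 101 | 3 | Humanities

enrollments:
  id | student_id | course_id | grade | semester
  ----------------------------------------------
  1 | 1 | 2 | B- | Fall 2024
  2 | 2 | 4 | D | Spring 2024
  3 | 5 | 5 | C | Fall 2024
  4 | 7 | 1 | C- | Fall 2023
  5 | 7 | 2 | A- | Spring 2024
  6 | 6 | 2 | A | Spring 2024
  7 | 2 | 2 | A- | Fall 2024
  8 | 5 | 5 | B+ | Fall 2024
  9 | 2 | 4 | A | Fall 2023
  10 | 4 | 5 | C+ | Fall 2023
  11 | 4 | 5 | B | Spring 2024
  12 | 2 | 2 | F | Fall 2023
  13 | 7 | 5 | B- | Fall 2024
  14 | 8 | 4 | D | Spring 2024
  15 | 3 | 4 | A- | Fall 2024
SELECT c.id, p.name AS student, c.semester, c.grade FROM enrollments c JOIN students p ON c.student_id = p.id WHERE p.year < 3

Execution result:
id | student | semester | grade
2 | Kate Smith | Spring 2024 | D
3 | Leo Martinez | Fall 2024 | C
4 | Grace Wilson | Fall 2023 | C-
5 | Grace Wilson | Spring 2024 | A-
6 | Frank Jones | Spring 2024 | A
7 | Kate Smith | Fall 2024 | A-
8 | Leo Martinez | Fall 2024 | B+
9 | Kate Smith | Fall 2023 | A
12 | Kate Smith | Fall 2023 | F
13 | Grace Wilson | Fall 2024 | B-
14 | Tina Johnson | Spring 2024 | D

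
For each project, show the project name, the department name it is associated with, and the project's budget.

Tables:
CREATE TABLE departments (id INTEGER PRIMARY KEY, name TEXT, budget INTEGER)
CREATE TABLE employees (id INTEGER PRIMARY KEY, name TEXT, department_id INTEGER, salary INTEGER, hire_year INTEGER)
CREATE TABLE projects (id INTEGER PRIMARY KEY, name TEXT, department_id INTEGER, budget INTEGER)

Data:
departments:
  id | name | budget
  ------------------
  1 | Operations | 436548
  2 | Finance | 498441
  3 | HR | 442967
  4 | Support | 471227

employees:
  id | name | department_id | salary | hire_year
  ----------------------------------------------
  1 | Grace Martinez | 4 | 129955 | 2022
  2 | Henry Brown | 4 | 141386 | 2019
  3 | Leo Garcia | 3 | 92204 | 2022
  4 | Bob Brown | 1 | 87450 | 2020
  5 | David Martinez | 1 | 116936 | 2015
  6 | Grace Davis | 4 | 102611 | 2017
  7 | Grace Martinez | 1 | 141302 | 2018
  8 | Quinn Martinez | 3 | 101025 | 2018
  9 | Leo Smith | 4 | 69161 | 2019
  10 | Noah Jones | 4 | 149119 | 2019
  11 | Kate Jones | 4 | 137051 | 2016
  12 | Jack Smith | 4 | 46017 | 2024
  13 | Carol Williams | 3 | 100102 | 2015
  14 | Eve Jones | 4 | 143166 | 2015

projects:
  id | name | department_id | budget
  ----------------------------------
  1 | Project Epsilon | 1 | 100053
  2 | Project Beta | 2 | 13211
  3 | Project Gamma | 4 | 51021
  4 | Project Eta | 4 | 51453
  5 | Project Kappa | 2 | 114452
SELECT c.name, p.name AS department, c.budget FROM projects c JOIN departments p ON c.department_id = p.id

Execution result:
name | department | budget
Project Epsilon | Operations | 100053
Project Beta | Finance | 13211
Project Gamma | Support | 51021
Project Eta | Support | 51453
Project Kappa | Finance | 114452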